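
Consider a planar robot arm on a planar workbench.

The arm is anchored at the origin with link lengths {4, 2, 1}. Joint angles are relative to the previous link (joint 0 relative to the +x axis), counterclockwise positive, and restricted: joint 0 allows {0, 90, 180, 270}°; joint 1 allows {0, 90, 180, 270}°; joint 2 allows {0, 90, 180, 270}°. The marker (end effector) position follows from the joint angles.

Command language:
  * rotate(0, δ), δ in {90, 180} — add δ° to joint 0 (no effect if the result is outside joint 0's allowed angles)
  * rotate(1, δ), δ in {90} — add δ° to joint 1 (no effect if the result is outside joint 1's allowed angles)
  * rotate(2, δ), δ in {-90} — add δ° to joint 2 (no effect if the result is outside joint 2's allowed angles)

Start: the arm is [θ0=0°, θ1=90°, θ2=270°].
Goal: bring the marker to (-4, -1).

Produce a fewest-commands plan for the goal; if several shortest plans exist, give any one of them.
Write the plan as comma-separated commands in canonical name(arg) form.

rotate(2, -90), rotate(0, 180)

begin: [θ0=0°, θ1=90°, θ2=270°]
step 1 (rotate(2, -90)): [θ0=0°, θ1=90°, θ2=180°]
step 2 (rotate(0, 180)): [θ0=180°, θ1=90°, θ2=180°]
shorter routes all fall short; 2 is best.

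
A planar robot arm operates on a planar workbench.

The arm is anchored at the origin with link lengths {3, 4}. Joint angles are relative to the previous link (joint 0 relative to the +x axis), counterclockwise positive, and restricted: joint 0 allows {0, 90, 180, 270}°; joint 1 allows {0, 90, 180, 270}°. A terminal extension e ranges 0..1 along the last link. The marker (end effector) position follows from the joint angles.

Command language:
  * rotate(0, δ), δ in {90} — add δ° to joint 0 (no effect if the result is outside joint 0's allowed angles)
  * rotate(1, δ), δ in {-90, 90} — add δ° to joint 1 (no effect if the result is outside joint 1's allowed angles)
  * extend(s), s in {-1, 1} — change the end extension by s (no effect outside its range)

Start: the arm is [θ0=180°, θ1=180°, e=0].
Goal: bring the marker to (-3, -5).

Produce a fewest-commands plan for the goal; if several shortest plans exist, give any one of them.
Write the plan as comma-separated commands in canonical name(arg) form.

from: [θ0=180°, θ1=180°, e=0]
[1] after extend(1): [θ0=180°, θ1=180°, e=1]
[2] after rotate(1, -90): [θ0=180°, θ1=90°, e=1]
shorter routes all fall short; 2 is best.

extend(1), rotate(1, -90)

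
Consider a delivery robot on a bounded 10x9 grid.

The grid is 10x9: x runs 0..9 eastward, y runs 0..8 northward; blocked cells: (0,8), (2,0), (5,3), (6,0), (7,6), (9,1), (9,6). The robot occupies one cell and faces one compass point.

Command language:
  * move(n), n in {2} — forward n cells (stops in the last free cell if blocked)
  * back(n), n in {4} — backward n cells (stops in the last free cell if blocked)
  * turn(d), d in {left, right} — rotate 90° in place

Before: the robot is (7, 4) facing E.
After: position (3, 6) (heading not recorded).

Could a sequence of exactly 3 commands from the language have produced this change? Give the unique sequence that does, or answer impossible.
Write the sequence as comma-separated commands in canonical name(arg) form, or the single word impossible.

key: order matters: swapping back(4) and move(2) lands elsewhere
start: (7, 4) facing E
[1] after back(4): (3, 4) facing E
[2] after turn(left): (3, 4) facing N
[3] after move(2): (3, 6) facing N
uniquely the one of 64 3-step routes that fits.

back(4), turn(left), move(2)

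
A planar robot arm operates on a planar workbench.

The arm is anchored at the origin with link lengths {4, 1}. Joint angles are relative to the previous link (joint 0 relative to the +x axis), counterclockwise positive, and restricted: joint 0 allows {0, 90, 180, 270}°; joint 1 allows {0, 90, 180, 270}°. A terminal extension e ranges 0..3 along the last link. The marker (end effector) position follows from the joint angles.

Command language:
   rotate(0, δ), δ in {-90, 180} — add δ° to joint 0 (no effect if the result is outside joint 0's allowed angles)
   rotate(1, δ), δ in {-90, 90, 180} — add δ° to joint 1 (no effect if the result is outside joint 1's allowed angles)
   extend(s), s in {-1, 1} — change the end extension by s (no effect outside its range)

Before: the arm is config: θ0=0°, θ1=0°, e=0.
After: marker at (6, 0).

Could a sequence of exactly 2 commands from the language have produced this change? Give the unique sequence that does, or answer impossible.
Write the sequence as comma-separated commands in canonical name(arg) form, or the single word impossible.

extend(-1), extend(1)

key: running extend(1) before extend(-1) would end elsewhere — order is forced
initial: config: θ0=0°, θ1=0°, e=0
1. extend(-1) → config: θ0=0°, θ1=0°, e=0
2. extend(1) → config: θ0=0°, θ1=0°, e=1
no other 2-command option fits: unique.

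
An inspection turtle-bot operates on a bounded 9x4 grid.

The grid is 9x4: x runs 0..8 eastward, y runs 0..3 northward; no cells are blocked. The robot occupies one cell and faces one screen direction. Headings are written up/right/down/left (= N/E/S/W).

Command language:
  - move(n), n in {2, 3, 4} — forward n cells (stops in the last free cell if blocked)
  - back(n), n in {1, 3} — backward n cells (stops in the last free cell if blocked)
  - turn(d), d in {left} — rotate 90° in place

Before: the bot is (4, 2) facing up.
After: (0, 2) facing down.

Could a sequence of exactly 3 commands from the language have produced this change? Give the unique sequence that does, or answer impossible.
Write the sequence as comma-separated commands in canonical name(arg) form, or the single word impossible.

key: position moved to (0,2) AND the heading swung to S — translation plus rotation needed
from: (4, 2) facing up
[1] after turn(left): (4, 2) facing left
[2] after move(4): (0, 2) facing left
[3] after turn(left): (0, 2) facing down
no rival 3-sequence matches.

turn(left), move(4), turn(left)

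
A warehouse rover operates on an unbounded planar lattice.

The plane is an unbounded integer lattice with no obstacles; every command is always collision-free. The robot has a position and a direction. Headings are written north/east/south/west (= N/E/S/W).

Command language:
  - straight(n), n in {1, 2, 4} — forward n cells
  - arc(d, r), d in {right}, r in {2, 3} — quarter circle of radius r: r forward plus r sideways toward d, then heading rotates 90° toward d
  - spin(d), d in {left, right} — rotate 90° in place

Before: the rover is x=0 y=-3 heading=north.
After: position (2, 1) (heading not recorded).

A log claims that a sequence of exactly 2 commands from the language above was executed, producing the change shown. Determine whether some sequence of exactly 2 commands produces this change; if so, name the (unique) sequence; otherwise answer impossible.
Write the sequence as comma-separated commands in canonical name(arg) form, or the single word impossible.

straight(2), arc(right, 2)

key: order matters: swapping straight(2) and arc(right, 2) lands elsewhere
from: x=0 y=-3 heading=north
[1] after straight(2): x=0 y=-1 heading=north
[2] after arc(right, 2): x=2 y=1 heading=east
no other 2-command option fits: unique.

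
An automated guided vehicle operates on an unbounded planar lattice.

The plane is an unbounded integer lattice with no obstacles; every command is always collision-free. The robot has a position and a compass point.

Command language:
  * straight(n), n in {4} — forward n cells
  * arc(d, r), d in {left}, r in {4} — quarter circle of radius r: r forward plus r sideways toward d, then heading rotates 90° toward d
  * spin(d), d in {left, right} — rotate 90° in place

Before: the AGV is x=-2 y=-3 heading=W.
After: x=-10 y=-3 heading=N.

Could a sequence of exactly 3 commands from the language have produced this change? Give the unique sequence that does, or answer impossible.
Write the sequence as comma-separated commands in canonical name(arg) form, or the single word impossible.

key: running spin(right) before straight(4) would end elsewhere — order is forced
begin: x=-2 y=-3 heading=W
[1] after straight(4): x=-6 y=-3 heading=W
[2] after straight(4): x=-10 y=-3 heading=W
[3] after spin(right): x=-10 y=-3 heading=N
no rival 3-sequence matches.

straight(4), straight(4), spin(right)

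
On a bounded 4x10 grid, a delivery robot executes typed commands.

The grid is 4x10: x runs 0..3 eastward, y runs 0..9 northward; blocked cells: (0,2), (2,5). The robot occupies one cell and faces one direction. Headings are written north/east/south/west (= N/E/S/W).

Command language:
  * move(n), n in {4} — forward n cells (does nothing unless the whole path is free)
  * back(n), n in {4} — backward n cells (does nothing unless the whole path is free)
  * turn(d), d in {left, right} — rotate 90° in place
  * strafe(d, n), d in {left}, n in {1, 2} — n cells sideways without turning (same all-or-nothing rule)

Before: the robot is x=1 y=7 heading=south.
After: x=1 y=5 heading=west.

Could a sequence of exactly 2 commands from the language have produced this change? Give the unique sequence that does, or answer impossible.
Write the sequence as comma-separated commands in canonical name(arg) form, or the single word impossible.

key: order matters: swapping turn(right) and strafe(left, 2) lands elsewhere
initial: x=1 y=7 heading=south
t=1 turn(right) ⇒ x=1 y=7 heading=west
t=2 strafe(left, 2) ⇒ x=1 y=5 heading=west
uniquely the one of 36 2-step routes that fits.

turn(right), strafe(left, 2)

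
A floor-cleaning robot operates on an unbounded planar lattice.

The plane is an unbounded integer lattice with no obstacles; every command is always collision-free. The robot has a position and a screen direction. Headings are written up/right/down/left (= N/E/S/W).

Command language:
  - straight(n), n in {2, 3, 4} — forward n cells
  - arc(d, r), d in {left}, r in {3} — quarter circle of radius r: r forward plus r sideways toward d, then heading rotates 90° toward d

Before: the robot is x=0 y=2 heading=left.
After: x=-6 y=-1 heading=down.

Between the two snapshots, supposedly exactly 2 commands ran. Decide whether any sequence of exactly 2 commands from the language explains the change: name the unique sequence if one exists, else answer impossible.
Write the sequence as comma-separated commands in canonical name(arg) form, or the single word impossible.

straight(3), arc(left, 3)

key: running arc(left, 3) before straight(3) would end elsewhere — order is forced
initial: x=0 y=2 heading=left
t=1 straight(3) ⇒ x=-3 y=2 heading=left
t=2 arc(left, 3) ⇒ x=-6 y=-1 heading=down
no rival 2-sequence matches.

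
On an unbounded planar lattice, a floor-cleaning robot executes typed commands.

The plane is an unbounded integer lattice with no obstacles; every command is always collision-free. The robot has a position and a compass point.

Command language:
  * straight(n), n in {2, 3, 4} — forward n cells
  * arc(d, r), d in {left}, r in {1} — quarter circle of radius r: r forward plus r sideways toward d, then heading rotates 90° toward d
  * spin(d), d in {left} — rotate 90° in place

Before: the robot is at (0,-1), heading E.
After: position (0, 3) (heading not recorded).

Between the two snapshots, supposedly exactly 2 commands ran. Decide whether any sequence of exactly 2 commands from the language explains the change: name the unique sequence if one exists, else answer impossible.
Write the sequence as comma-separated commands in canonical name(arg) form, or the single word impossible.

key: running straight(4) before spin(left) would end elsewhere — order is forced
begin: at (0,-1), heading E
t=1 spin(left) ⇒ at (0,-1), heading N
t=2 straight(4) ⇒ at (0,3), heading N
all 25 alternatives checked — unique.

spin(left), straight(4)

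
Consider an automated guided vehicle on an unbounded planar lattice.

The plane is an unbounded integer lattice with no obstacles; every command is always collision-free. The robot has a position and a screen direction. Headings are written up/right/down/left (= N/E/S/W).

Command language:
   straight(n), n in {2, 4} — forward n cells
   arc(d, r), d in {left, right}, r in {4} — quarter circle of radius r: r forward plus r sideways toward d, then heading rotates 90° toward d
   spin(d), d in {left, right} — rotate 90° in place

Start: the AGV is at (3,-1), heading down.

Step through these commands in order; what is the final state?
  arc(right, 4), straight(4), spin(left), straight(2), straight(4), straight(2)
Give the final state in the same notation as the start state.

at (-5,-13), heading down

begin: at (3,-1), heading down
step 1 (arc(right, 4)): at (-1,-5), heading left
step 2 (straight(4)): at (-5,-5), heading left
step 3 (spin(left)): at (-5,-5), heading down
step 4 (straight(2)): at (-5,-7), heading down
step 5 (straight(4)): at (-5,-11), heading down
step 6 (straight(2)): at (-5,-13), heading down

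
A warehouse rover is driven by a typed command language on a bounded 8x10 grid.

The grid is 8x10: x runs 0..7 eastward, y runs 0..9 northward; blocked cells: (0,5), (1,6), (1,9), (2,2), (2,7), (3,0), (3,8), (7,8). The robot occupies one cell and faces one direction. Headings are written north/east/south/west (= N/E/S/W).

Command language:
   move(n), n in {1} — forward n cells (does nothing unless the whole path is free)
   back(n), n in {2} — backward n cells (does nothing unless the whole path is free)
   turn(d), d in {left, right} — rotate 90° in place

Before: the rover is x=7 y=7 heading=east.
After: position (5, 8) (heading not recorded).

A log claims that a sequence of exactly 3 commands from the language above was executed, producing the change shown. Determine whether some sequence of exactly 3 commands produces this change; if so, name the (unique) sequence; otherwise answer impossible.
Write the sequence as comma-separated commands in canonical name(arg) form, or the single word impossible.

key: running move(1) before back(2) would end elsewhere — order is forced
from: x=7 y=7 heading=east
t=1 back(2) ⇒ x=5 y=7 heading=east
t=2 turn(left) ⇒ x=5 y=7 heading=north
t=3 move(1) ⇒ x=5 y=8 heading=north
uniquely the one of 64 3-step routes that fits.

back(2), turn(left), move(1)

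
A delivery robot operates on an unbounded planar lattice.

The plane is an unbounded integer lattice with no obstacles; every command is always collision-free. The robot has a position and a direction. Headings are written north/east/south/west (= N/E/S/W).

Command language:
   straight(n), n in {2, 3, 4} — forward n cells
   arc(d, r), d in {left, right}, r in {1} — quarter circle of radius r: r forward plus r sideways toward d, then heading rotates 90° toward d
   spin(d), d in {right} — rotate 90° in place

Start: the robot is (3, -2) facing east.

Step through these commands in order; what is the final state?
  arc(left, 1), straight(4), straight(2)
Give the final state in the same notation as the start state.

initial: (3, -2) facing east
step 1 (arc(left, 1)): (4, -1) facing north
step 2 (straight(4)): (4, 3) facing north
step 3 (straight(2)): (4, 5) facing north

(4, 5) facing north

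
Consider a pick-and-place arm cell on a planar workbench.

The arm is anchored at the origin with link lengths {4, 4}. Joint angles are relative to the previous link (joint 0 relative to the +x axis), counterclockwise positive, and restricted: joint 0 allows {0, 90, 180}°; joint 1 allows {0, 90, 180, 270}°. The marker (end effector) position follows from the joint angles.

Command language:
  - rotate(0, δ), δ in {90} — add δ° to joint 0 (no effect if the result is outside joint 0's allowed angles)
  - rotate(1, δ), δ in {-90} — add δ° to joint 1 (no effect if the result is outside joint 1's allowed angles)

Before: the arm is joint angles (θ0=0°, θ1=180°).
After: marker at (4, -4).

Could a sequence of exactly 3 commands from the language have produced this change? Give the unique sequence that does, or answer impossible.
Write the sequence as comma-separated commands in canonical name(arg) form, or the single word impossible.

rotate(1, -90), rotate(1, -90), rotate(1, -90)

from: joint angles (θ0=0°, θ1=180°)
t=1 rotate(1, -90) ⇒ joint angles (θ0=0°, θ1=90°)
t=2 rotate(1, -90) ⇒ joint angles (θ0=0°, θ1=0°)
t=3 rotate(1, -90) ⇒ joint angles (θ0=0°, θ1=270°)
no rival 3-sequence matches.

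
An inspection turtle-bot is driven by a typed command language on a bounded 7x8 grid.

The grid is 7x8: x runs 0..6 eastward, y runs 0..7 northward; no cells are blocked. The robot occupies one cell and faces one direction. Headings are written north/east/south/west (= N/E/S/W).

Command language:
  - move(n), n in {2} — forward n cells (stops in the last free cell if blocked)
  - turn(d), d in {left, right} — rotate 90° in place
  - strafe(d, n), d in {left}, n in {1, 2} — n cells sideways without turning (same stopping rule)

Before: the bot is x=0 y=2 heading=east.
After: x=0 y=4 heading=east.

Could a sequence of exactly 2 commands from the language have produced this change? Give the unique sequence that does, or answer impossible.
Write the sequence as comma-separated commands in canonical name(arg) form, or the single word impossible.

strafe(left, 1), strafe(left, 1)

key: heading stays E — no command in the sequence turns
t0: x=0 y=2 heading=east
t=1 strafe(left, 1) ⇒ x=0 y=3 heading=east
t=2 strafe(left, 1) ⇒ x=0 y=4 heading=east
uniquely the one of 25 2-step routes that fits.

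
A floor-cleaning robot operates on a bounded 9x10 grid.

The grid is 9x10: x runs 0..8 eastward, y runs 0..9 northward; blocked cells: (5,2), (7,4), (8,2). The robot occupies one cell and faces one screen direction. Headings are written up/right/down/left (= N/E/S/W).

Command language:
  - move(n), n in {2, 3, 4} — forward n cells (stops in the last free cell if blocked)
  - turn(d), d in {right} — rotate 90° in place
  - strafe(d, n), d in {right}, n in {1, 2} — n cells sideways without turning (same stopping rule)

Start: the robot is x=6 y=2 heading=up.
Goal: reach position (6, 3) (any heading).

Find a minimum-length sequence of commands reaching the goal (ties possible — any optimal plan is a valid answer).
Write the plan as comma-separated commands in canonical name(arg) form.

move(2), turn(right), strafe(right, 1)

start: x=6 y=2 heading=up
[1] after move(2): x=6 y=4 heading=up
[2] after turn(right): x=6 y=4 heading=right
[3] after strafe(right, 1): x=6 y=3 heading=right
minimal: 3 command(s), checked below 3.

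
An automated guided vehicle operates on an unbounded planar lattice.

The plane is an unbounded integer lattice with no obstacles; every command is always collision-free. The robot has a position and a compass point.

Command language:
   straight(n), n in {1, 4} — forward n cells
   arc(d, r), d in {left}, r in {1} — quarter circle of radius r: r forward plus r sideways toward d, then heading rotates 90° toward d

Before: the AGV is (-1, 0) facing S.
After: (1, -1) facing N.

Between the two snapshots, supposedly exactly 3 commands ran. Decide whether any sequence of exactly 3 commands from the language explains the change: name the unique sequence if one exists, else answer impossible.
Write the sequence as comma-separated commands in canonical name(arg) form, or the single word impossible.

straight(1), arc(left, 1), arc(left, 1)

key: running arc(left, 1) before straight(1) would end elsewhere — order is forced
t0: (-1, 0) facing S
[1] after straight(1): (-1, -1) facing S
[2] after arc(left, 1): (0, -2) facing E
[3] after arc(left, 1): (1, -1) facing N
no rival 3-sequence matches.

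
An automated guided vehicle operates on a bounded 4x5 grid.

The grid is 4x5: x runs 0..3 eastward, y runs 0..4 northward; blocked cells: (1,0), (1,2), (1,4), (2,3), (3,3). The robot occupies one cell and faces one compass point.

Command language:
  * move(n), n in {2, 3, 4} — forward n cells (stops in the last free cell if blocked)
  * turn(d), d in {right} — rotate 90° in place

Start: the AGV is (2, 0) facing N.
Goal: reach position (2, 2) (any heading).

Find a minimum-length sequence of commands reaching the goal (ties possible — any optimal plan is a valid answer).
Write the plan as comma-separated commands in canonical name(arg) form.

begin: (2, 0) facing N
t=1 move(4) ⇒ (2, 2) facing N
shorter routes all fall short; 1 is best.

move(4)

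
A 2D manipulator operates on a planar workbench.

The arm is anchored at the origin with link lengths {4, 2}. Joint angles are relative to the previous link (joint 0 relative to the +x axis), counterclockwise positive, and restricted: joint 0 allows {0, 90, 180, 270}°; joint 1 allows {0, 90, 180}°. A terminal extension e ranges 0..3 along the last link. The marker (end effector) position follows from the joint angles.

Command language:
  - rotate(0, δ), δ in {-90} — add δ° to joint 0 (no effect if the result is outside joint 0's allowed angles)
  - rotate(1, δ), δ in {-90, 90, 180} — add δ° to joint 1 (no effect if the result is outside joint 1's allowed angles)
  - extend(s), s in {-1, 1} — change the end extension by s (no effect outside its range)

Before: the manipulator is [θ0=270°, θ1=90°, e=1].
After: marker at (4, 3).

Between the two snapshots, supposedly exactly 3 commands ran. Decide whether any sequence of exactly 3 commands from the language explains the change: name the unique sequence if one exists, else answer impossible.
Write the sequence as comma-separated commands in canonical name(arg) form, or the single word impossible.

rotate(0, -90), rotate(0, -90), rotate(0, -90)

initial: [θ0=270°, θ1=90°, e=1]
1. rotate(0, -90) → [θ0=180°, θ1=90°, e=1]
2. rotate(0, -90) → [θ0=90°, θ1=90°, e=1]
3. rotate(0, -90) → [θ0=0°, θ1=90°, e=1]
no other 3-command option fits: unique.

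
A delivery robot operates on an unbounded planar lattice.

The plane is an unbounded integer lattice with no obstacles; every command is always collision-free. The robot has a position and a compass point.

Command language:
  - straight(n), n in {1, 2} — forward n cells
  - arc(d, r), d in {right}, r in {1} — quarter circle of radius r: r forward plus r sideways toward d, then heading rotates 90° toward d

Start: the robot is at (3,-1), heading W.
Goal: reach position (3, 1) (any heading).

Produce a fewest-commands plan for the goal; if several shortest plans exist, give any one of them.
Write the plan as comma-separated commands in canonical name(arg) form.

arc(right, 1), arc(right, 1)

initial: at (3,-1), heading W
t=1 arc(right, 1) ⇒ at (2,0), heading N
t=2 arc(right, 1) ⇒ at (3,1), heading E
no 1-step plan works, so 2 is optimal.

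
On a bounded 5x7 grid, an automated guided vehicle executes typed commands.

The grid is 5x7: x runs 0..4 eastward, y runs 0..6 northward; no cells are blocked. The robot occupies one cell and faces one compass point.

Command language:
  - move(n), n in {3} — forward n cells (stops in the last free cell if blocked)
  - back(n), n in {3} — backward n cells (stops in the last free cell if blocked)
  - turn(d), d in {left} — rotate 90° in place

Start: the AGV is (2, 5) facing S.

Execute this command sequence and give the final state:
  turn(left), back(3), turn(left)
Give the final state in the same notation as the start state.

(0, 5) facing N

begin: (2, 5) facing S
t=1 turn(left) ⇒ (2, 5) facing E
t=2 back(3) ⇒ (0, 5) facing E
t=3 turn(left) ⇒ (0, 5) facing N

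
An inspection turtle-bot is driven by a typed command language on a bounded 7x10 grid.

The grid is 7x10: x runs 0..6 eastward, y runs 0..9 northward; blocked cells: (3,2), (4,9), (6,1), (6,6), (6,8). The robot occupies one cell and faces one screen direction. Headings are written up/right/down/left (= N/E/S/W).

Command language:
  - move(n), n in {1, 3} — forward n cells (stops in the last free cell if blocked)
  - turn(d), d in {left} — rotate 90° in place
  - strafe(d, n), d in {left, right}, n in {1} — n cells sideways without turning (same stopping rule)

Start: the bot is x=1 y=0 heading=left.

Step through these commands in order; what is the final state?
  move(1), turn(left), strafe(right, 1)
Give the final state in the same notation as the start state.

x=0 y=0 heading=down

t0: x=1 y=0 heading=left
[1] after move(1): x=0 y=0 heading=left
[2] after turn(left): x=0 y=0 heading=down
[3] after strafe(right, 1): x=0 y=0 heading=down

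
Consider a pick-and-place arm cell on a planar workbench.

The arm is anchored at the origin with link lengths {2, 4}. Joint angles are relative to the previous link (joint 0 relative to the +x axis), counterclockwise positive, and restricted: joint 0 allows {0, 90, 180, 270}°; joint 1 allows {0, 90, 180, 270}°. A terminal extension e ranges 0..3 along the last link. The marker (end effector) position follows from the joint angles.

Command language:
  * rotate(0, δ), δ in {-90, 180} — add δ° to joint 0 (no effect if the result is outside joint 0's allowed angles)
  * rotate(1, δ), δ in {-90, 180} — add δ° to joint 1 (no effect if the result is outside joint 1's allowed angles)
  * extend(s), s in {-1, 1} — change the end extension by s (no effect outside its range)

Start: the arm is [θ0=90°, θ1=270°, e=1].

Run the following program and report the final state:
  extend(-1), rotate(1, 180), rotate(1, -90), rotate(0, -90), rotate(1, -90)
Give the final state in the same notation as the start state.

[θ0=0°, θ1=270°, e=0]

initial: [θ0=90°, θ1=270°, e=1]
[1] after extend(-1): [θ0=90°, θ1=270°, e=0]
[2] after rotate(1, 180): [θ0=90°, θ1=90°, e=0]
[3] after rotate(1, -90): [θ0=90°, θ1=0°, e=0]
[4] after rotate(0, -90): [θ0=0°, θ1=0°, e=0]
[5] after rotate(1, -90): [θ0=0°, θ1=270°, e=0]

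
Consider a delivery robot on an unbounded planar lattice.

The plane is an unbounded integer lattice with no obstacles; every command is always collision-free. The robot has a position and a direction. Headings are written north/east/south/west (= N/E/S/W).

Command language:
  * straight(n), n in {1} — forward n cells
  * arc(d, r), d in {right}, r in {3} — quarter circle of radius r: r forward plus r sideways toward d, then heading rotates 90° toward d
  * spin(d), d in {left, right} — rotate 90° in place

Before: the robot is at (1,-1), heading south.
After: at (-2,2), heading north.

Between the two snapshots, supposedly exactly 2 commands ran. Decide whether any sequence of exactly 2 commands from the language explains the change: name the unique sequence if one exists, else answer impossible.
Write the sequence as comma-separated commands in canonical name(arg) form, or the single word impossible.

spin(right), arc(right, 3)

key: order matters: swapping spin(right) and arc(right, 3) lands elsewhere
t0: at (1,-1), heading south
step 1 (spin(right)): at (1,-1), heading west
step 2 (arc(right, 3)): at (-2,2), heading north
uniquely the one of 16 2-step routes that fits.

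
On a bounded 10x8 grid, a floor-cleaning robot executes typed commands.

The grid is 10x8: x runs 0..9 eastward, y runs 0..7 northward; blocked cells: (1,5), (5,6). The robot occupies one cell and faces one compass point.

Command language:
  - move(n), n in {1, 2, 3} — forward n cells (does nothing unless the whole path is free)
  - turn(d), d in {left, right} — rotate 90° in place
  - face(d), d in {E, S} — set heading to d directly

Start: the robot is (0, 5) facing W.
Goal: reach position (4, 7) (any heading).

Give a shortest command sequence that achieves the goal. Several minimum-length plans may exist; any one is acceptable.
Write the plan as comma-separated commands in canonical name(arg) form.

turn(right), move(2), turn(right), move(1), move(3)

initial: (0, 5) facing W
1. turn(right) → (0, 5) facing N
2. move(2) → (0, 7) facing N
3. turn(right) → (0, 7) facing E
4. move(1) → (1, 7) facing E
5. move(3) → (4, 7) facing E
nothing shorter than 5 reaches the goal.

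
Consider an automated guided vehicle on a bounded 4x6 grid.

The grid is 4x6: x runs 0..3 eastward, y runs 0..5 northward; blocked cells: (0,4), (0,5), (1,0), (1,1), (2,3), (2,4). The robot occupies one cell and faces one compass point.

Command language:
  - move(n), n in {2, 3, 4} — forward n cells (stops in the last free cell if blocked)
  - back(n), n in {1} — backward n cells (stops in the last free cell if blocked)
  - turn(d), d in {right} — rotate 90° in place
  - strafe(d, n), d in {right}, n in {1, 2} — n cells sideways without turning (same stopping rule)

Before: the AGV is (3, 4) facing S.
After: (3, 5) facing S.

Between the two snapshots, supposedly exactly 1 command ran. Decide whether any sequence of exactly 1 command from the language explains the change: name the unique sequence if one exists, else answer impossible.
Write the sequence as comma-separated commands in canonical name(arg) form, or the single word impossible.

back(1)

key: still facing S — the one step turns nothing
begin: (3, 4) facing S
[1] after back(1): (3, 5) facing S
no other 1-command option fits: unique.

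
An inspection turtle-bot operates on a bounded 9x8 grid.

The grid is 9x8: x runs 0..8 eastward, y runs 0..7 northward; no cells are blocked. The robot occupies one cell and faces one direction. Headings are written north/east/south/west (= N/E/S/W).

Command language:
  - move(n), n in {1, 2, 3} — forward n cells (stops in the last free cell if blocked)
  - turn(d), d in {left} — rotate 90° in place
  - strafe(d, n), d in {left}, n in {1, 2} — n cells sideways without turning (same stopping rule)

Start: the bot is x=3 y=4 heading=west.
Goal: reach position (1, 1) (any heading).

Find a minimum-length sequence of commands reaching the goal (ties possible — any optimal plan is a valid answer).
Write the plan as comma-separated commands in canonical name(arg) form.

strafe(left, 2), strafe(left, 1), move(2)

begin: x=3 y=4 heading=west
1. strafe(left, 2) → x=3 y=2 heading=west
2. strafe(left, 1) → x=3 y=1 heading=west
3. move(2) → x=1 y=1 heading=west
minimal: 3 command(s), checked below 3.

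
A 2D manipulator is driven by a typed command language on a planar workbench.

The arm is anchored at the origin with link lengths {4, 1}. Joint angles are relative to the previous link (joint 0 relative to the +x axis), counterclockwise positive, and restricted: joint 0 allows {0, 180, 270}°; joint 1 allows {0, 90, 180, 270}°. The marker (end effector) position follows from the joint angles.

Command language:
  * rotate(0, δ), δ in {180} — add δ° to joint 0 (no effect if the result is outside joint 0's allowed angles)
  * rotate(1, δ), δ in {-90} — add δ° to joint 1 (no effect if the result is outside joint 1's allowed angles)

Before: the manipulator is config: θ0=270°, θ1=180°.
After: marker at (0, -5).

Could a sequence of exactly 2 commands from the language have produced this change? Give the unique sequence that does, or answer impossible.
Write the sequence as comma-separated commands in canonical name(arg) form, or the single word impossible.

rotate(1, -90), rotate(1, -90)

start: config: θ0=270°, θ1=180°
step 1 (rotate(1, -90)): config: θ0=270°, θ1=90°
step 2 (rotate(1, -90)): config: θ0=270°, θ1=0°
uniquely the one of 4 2-step routes that fits.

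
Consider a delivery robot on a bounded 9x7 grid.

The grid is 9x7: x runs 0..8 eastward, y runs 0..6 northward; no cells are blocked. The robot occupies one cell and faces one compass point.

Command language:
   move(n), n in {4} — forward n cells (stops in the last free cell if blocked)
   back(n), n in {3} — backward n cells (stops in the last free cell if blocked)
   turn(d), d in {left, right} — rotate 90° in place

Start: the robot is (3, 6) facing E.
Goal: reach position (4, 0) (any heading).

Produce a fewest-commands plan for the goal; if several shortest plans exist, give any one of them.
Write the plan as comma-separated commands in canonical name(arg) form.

back(3), move(4), turn(right), move(4), move(4)

t0: (3, 6) facing E
[1] after back(3): (0, 6) facing E
[2] after move(4): (4, 6) facing E
[3] after turn(right): (4, 6) facing S
[4] after move(4): (4, 2) facing S
[5] after move(4): (4, 0) facing S
nothing shorter than 5 reaches the goal.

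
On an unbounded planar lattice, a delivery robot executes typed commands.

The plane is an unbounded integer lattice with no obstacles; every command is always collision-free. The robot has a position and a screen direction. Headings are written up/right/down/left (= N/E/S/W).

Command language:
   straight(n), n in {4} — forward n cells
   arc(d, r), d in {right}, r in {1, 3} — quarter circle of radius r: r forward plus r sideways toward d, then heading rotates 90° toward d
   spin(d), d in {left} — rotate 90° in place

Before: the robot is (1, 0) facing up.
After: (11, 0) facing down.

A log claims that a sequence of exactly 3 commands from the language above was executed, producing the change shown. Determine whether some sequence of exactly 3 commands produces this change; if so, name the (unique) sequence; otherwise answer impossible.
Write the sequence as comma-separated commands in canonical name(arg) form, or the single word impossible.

key: cell and facing (now S) both changed — the 3 commands mix motion and turning
from: (1, 0) facing up
step 1 (arc(right, 3)): (4, 3) facing right
step 2 (straight(4)): (8, 3) facing right
step 3 (arc(right, 3)): (11, 0) facing down
no other 3-command option fits: unique.

arc(right, 3), straight(4), arc(right, 3)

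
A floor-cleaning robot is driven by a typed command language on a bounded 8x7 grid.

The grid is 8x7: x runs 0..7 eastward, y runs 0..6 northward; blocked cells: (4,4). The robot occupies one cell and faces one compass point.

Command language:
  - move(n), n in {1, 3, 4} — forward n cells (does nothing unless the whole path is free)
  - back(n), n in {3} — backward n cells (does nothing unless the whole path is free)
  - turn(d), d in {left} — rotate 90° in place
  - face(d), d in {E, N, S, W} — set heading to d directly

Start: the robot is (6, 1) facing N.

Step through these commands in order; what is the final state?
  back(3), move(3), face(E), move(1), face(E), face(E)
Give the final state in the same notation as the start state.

(7, 4) facing E

start: (6, 1) facing N
1. back(3) → (6, 1) facing N
2. move(3) → (6, 4) facing N
3. face(E) → (6, 4) facing E
4. move(1) → (7, 4) facing E
5. face(E) → (7, 4) facing E
6. face(E) → (7, 4) facing E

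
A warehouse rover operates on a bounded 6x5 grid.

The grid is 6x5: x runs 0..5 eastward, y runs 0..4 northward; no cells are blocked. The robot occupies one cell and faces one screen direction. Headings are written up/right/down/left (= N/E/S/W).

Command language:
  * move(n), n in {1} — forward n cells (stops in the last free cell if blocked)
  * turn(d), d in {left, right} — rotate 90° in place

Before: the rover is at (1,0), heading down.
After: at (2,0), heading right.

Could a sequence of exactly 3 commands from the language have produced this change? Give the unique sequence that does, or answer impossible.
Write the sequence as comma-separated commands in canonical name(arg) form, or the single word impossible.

move(1), turn(left), move(1)

key: position moved to (2,0) AND the heading swung to E — translation plus rotation needed
t0: at (1,0), heading down
1. move(1) → at (1,0), heading down
2. turn(left) → at (1,0), heading right
3. move(1) → at (2,0), heading right
uniquely the one of 27 3-step routes that fits.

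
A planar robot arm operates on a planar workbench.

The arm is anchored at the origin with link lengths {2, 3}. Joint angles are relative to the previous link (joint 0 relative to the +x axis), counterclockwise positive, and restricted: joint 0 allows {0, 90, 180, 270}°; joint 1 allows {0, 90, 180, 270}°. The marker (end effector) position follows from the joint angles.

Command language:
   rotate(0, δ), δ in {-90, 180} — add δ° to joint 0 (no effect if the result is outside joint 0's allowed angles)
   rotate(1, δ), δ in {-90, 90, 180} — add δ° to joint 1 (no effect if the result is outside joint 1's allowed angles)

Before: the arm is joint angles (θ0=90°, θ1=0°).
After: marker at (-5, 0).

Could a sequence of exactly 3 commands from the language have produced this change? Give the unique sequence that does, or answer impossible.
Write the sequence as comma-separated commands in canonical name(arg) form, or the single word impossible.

rotate(0, -90), rotate(0, -90), rotate(0, -90)

t0: joint angles (θ0=90°, θ1=0°)
t=1 rotate(0, -90) ⇒ joint angles (θ0=0°, θ1=0°)
t=2 rotate(0, -90) ⇒ joint angles (θ0=270°, θ1=0°)
t=3 rotate(0, -90) ⇒ joint angles (θ0=180°, θ1=0°)
no other 3-command option fits: unique.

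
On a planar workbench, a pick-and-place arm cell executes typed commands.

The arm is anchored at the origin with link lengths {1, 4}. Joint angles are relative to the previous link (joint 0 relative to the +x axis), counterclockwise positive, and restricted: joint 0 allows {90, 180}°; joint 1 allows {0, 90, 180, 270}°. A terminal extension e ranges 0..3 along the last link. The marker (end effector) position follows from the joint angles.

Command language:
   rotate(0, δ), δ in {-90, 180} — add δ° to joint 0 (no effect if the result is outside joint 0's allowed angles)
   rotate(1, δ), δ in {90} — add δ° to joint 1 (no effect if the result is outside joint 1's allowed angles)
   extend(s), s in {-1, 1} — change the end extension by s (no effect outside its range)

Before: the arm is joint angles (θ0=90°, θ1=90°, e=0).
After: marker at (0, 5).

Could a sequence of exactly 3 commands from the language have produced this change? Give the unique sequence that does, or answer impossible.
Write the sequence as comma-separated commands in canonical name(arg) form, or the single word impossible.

begin: joint angles (θ0=90°, θ1=90°, e=0)
step 1 (rotate(1, 90)): joint angles (θ0=90°, θ1=180°, e=0)
step 2 (rotate(1, 90)): joint angles (θ0=90°, θ1=270°, e=0)
step 3 (rotate(1, 90)): joint angles (θ0=90°, θ1=0°, e=0)
all 125 alternatives checked — unique.

rotate(1, 90), rotate(1, 90), rotate(1, 90)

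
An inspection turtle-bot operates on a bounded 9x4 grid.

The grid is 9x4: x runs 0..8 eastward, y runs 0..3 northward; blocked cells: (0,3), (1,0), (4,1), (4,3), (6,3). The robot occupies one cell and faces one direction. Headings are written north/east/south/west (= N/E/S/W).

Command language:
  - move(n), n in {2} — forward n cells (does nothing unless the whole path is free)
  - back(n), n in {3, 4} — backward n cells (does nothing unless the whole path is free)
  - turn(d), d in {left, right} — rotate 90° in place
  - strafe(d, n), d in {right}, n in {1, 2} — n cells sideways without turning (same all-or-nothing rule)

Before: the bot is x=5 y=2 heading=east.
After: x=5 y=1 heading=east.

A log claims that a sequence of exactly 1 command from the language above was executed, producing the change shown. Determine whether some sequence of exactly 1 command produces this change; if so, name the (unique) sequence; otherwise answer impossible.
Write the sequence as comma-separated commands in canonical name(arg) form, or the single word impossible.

key: still facing E — the one step turns nothing
begin: x=5 y=2 heading=east
step 1 (strafe(right, 1)): x=5 y=1 heading=east
no other 1-command option fits: unique.

strafe(right, 1)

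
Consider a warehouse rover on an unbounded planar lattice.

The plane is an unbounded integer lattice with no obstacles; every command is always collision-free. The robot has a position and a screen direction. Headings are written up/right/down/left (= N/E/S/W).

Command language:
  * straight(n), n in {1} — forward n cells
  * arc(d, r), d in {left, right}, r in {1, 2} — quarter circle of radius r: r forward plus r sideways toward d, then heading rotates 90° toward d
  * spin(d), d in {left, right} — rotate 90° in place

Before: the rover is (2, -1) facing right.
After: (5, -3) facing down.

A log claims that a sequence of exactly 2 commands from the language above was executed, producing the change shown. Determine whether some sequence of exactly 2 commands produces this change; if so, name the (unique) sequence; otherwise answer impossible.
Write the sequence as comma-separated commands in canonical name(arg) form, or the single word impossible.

straight(1), arc(right, 2)

key: position moved to (5,-3) AND the heading swung to S — translation plus rotation needed
t0: (2, -1) facing right
1. straight(1) → (3, -1) facing right
2. arc(right, 2) → (5, -3) facing down
no rival 2-sequence matches.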